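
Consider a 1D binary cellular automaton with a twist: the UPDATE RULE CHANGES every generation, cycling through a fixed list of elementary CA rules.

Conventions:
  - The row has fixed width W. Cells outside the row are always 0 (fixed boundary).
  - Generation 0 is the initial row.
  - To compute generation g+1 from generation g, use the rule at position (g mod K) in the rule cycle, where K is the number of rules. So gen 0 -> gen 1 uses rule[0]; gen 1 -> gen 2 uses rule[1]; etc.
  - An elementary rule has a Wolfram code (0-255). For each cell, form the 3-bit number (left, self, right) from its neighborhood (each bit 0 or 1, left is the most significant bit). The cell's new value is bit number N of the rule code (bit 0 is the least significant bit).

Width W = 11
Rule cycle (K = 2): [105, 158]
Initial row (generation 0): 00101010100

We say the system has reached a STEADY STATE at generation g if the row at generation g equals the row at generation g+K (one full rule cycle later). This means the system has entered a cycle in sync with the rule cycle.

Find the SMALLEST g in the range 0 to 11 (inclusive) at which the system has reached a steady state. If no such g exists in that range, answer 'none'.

Answer: none

Derivation:
Gen 0: 00101010100
Gen 1 (rule 105): 10010101001
Gen 2 (rule 158): 11110101111
Gen 3 (rule 105): 10011011001
Gen 4 (rule 158): 11110010111
Gen 5 (rule 105): 10010001101
Gen 6 (rule 158): 11111011001
Gen 7 (rule 105): 10001111000
Gen 8 (rule 158): 11011110100
Gen 9 (rule 105): 11110011001
Gen 10 (rule 158): 11101110111
Gen 11 (rule 105): 10111011101
Gen 12 (rule 158): 10110011001
Gen 13 (rule 105): 01110011000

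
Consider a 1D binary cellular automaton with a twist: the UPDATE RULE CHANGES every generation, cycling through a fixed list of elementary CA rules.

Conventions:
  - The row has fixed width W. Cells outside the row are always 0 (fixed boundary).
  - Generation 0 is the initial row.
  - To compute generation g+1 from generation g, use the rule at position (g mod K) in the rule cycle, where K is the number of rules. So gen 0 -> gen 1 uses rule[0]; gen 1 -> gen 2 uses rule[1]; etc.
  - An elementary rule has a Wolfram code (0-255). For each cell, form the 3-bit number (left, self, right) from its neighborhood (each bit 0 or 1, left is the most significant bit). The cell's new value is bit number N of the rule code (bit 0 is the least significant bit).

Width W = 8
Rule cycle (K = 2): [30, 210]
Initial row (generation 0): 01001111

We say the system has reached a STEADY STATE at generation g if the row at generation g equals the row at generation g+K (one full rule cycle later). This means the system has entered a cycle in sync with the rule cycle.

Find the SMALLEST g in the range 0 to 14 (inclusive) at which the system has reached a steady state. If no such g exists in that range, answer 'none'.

Answer: 12

Derivation:
Gen 0: 01001111
Gen 1 (rule 30): 11111000
Gen 2 (rule 210): 01111100
Gen 3 (rule 30): 11000010
Gen 4 (rule 210): 01100101
Gen 5 (rule 30): 11011101
Gen 6 (rule 210): 01001100
Gen 7 (rule 30): 11111010
Gen 8 (rule 210): 01111001
Gen 9 (rule 30): 11000111
Gen 10 (rule 210): 01101011
Gen 11 (rule 30): 11001010
Gen 12 (rule 210): 01110001
Gen 13 (rule 30): 11001011
Gen 14 (rule 210): 01110001
Gen 15 (rule 30): 11001011
Gen 16 (rule 210): 01110001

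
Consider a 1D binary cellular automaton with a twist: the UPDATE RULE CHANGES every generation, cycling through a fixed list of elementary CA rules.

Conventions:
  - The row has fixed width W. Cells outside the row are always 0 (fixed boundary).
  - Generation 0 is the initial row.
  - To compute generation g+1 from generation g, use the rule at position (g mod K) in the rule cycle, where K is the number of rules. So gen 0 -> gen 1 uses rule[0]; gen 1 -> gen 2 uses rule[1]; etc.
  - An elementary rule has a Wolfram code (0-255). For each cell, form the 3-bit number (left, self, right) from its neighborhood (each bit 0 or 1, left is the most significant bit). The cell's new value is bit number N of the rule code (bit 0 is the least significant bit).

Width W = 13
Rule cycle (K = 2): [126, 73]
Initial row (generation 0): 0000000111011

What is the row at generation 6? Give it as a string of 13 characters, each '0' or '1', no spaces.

Gen 0: 0000000111011
Gen 1 (rule 126): 0000001101111
Gen 2 (rule 73): 1111101101001
Gen 3 (rule 126): 1000111111111
Gen 4 (rule 73): 0010100000001
Gen 5 (rule 126): 0111110000011
Gen 6 (rule 73): 0100010111011

Answer: 0100010111011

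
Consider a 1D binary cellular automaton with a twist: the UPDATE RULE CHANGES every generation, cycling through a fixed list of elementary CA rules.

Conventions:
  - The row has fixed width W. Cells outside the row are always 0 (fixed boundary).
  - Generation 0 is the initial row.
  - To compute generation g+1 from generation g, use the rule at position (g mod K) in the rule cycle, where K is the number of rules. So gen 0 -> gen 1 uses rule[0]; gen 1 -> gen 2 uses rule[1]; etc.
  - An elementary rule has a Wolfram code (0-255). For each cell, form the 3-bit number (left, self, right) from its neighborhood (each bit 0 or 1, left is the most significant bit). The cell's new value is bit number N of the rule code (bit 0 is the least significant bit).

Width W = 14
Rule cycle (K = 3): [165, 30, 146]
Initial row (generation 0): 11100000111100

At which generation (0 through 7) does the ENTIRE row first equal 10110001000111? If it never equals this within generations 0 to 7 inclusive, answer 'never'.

Gen 0: 11100000111100
Gen 1 (rule 165): 01001110011001
Gen 2 (rule 30): 11111001110111
Gen 3 (rule 146): 01110110100010
Gen 4 (rule 165): 00101001101010
Gen 5 (rule 30): 01101111001011
Gen 6 (rule 146): 10000110110000
Gen 7 (rule 165): 10110001000111

Answer: 7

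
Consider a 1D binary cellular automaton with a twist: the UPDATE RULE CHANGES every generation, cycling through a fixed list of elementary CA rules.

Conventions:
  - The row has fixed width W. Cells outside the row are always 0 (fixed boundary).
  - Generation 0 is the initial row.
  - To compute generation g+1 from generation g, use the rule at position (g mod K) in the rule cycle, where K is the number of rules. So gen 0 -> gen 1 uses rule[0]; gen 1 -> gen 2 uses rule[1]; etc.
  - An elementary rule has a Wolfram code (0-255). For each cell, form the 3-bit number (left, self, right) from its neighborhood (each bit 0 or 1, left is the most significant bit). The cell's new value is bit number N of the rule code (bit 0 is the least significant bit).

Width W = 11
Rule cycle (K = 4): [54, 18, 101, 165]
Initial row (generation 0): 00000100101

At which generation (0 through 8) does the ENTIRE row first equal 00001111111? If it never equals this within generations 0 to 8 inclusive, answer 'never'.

Gen 0: 00000100101
Gen 1 (rule 54): 00001111111
Gen 2 (rule 18): 00010000000
Gen 3 (rule 101): 11010111111
Gen 4 (rule 165): 00111011110
Gen 5 (rule 54): 01000100001
Gen 6 (rule 18): 10101010010
Gen 7 (rule 101): 11111110010
Gen 8 (rule 165): 01111100010

Answer: 1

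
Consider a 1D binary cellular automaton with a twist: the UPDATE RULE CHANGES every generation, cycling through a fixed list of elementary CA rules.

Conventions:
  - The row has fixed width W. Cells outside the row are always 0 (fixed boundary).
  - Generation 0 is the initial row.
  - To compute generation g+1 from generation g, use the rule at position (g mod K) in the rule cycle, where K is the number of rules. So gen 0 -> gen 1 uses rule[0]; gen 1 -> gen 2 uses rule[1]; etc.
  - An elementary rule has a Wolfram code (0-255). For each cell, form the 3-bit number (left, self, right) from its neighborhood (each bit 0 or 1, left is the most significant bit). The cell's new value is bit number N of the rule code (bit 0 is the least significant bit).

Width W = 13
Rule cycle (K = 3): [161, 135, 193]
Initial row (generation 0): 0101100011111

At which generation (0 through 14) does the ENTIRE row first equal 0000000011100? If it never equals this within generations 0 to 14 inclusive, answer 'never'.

Answer: 4

Derivation:
Gen 0: 0101100011111
Gen 1 (rule 161): 0010001001110
Gen 2 (rule 135): 1110111010100
Gen 3 (rule 193): 0110011000001
Gen 4 (rule 161): 0000000011100
Gen 5 (rule 135): 1111111101001
Gen 6 (rule 193): 0111111100000
Gen 7 (rule 161): 0011111001111
Gen 8 (rule 135): 1101110010110
Gen 9 (rule 193): 0100110000010
Gen 10 (rule 161): 0000000111000
Gen 11 (rule 135): 1111111010011
Gen 12 (rule 193): 0111111000001
Gen 13 (rule 161): 0011110011100
Gen 14 (rule 135): 1101100101001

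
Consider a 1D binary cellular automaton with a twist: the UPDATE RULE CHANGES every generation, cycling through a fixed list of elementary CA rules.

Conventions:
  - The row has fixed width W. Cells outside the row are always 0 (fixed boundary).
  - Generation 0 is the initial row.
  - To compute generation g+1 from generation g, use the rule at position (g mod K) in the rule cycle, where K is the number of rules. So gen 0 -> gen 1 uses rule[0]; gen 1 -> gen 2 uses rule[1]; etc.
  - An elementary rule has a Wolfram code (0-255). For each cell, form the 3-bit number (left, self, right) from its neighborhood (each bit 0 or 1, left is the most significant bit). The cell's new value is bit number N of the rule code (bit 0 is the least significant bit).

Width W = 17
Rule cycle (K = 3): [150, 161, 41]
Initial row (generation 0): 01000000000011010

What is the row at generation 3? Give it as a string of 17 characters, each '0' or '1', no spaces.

Answer: 00001000000100011

Derivation:
Gen 0: 01000000000011010
Gen 1 (rule 150): 11100000000100011
Gen 2 (rule 161): 01001111110001000
Gen 3 (rule 41): 00001000000100011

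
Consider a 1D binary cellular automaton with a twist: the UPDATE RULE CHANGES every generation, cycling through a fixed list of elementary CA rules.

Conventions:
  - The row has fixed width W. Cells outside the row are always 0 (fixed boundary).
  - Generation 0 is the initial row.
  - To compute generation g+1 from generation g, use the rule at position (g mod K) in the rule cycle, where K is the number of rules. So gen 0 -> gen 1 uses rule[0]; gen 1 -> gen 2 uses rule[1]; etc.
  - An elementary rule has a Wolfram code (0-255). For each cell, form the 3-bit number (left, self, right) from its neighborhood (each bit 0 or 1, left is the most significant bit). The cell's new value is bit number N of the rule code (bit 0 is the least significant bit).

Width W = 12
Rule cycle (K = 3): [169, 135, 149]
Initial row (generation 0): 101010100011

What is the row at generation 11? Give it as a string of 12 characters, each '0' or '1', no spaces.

Gen 0: 101010100011
Gen 1 (rule 169): 010101001010
Gen 2 (rule 135): 110101011010
Gen 3 (rule 149): 000101000011
Gen 4 (rule 169): 110010011010
Gen 5 (rule 135): 000110100010
Gen 6 (rule 149): 110000111011
Gen 7 (rule 169): 100110110110
Gen 8 (rule 135): 101000000000
Gen 9 (rule 149): 101111111111
Gen 10 (rule 169): 011111111110
Gen 11 (rule 135): 101111111100

Answer: 101111111100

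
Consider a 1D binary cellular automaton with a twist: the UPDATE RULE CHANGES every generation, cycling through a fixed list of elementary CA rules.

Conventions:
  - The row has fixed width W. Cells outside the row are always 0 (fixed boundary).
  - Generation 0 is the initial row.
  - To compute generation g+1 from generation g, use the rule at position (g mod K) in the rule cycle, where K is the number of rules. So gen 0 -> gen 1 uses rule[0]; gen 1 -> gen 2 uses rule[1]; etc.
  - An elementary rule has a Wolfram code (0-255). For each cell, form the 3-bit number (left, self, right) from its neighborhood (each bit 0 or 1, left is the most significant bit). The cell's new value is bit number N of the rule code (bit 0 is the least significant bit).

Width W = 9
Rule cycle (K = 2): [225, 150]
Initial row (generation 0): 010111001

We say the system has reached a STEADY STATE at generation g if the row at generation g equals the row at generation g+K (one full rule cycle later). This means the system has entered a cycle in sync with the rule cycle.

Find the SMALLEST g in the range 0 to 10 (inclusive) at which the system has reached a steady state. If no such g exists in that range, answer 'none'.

Answer: none

Derivation:
Gen 0: 010111001
Gen 1 (rule 225): 001011000
Gen 2 (rule 150): 011000100
Gen 3 (rule 225): 001010001
Gen 4 (rule 150): 011011011
Gen 5 (rule 225): 001101101
Gen 6 (rule 150): 010000001
Gen 7 (rule 225): 000111100
Gen 8 (rule 150): 001011010
Gen 9 (rule 225): 100101100
Gen 10 (rule 150): 111100010
Gen 11 (rule 225): 011101000
Gen 12 (rule 150): 101001100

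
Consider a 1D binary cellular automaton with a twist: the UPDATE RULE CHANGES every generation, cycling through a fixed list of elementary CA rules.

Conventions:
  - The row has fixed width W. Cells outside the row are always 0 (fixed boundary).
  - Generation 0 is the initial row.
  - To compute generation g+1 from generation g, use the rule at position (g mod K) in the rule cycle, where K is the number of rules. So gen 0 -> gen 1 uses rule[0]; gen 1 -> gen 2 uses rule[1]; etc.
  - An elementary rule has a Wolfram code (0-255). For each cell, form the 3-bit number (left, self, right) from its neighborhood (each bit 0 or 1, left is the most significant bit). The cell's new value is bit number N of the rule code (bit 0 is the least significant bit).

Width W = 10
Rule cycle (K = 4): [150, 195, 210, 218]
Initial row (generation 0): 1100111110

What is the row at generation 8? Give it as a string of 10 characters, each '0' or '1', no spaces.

Answer: 1010001111

Derivation:
Gen 0: 1100111110
Gen 1 (rule 150): 0011011101
Gen 2 (rule 195): 1101001100
Gen 3 (rule 210): 0100110110
Gen 4 (rule 218): 1011110111
Gen 5 (rule 150): 1001100010
Gen 6 (rule 195): 0010101100
Gen 7 (rule 210): 0100000110
Gen 8 (rule 218): 1010001111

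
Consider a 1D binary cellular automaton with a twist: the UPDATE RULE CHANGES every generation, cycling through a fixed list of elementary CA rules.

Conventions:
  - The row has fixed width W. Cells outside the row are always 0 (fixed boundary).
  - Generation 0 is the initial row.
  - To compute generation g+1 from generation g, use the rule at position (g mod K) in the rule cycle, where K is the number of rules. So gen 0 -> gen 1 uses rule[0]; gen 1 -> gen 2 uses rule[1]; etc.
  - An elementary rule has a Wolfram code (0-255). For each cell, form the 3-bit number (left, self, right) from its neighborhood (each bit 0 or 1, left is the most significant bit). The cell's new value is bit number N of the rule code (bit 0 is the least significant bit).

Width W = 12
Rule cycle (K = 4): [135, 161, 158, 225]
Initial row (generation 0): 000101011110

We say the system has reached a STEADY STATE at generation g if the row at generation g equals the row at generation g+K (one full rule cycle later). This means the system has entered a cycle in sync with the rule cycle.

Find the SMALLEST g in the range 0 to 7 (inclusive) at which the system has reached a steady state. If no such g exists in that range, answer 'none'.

Answer: none

Derivation:
Gen 0: 000101011110
Gen 1 (rule 135): 111101001100
Gen 2 (rule 161): 011010000001
Gen 3 (rule 158): 110011000011
Gen 4 (rule 225): 010001011001
Gen 5 (rule 135): 110111000011
Gen 6 (rule 161): 001010011000
Gen 7 (rule 158): 011011110100
Gen 8 (rule 225): 001101111001
Gen 9 (rule 135): 110000110011
Gen 10 (rule 161): 000110000000
Gen 11 (rule 158): 001101000000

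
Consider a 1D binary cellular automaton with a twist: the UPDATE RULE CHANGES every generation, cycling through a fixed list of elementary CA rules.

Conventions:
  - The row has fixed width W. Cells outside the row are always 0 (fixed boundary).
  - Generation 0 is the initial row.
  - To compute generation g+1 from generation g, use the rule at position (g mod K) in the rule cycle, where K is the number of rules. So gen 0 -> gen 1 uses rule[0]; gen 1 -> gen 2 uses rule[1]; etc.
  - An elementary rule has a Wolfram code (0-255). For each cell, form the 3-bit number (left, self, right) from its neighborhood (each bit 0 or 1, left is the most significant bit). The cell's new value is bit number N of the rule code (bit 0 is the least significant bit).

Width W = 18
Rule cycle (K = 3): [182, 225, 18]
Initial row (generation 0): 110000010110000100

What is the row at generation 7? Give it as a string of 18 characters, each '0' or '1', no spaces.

Answer: 110011111011111000

Derivation:
Gen 0: 110000010110000100
Gen 1 (rule 182): 001000111001001110
Gen 2 (rule 225): 100010011000000110
Gen 3 (rule 18): 010101100100001001
Gen 4 (rule 182): 111110011110011111
Gen 5 (rule 225): 011110001110001111
Gen 6 (rule 18): 100001010001010000
Gen 7 (rule 182): 110011111011111000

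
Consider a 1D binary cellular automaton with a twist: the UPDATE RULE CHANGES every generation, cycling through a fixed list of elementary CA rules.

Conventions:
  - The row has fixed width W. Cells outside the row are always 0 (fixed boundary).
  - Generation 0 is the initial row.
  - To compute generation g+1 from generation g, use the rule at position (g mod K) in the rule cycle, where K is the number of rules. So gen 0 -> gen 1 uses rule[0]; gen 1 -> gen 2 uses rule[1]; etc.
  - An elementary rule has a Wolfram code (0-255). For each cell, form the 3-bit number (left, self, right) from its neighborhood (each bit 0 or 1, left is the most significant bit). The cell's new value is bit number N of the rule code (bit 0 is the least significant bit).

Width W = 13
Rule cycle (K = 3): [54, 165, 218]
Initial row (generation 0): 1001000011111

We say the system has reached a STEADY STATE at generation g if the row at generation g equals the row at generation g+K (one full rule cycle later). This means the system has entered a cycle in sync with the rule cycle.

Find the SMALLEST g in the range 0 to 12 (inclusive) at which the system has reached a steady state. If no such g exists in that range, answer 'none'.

Gen 0: 1001000011111
Gen 1 (rule 54): 1111100100000
Gen 2 (rule 165): 0111000101111
Gen 3 (rule 218): 1111101001111
Gen 4 (rule 54): 0000011110000
Gen 5 (rule 165): 1111001100111
Gen 6 (rule 218): 1111111111111
Gen 7 (rule 54): 0000000000000
Gen 8 (rule 165): 1111111111111
Gen 9 (rule 218): 1111111111111
Gen 10 (rule 54): 0000000000000
Gen 11 (rule 165): 1111111111111
Gen 12 (rule 218): 1111111111111
Gen 13 (rule 54): 0000000000000
Gen 14 (rule 165): 1111111111111
Gen 15 (rule 218): 1111111111111

Answer: 6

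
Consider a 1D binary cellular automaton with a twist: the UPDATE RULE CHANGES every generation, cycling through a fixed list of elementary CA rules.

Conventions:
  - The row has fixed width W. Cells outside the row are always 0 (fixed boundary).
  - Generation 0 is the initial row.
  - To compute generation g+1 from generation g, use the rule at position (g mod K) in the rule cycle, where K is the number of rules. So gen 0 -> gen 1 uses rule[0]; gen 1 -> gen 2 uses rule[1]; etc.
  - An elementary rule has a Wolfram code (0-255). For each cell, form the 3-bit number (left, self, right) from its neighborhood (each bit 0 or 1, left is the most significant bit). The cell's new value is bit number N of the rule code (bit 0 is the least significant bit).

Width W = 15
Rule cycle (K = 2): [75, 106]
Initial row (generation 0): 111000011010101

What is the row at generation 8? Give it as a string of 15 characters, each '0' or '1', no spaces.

Gen 0: 111000011010101
Gen 1 (rule 75): 101011111000000
Gen 2 (rule 106): 010110001000000
Gen 3 (rule 75): 100110110011111
Gen 4 (rule 106): 001111110110001
Gen 5 (rule 75): 111000010110110
Gen 6 (rule 106): 101000101111110
Gen 7 (rule 75): 000011001000010
Gen 8 (rule 106): 000111010000100

Answer: 000111010000100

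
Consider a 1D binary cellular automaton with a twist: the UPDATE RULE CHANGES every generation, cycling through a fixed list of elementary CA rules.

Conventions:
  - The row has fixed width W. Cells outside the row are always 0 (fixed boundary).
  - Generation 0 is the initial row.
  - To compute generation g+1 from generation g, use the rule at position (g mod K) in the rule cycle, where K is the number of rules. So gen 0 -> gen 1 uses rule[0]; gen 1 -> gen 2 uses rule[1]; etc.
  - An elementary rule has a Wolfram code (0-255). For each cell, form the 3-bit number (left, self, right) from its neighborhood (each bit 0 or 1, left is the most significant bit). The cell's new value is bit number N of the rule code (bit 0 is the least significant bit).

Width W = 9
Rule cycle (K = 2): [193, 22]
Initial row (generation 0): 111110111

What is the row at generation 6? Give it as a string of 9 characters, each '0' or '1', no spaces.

Answer: 000010010

Derivation:
Gen 0: 111110111
Gen 1 (rule 193): 011110011
Gen 2 (rule 22): 100001100
Gen 3 (rule 193): 001100101
Gen 4 (rule 22): 010011101
Gen 5 (rule 193): 000001100
Gen 6 (rule 22): 000010010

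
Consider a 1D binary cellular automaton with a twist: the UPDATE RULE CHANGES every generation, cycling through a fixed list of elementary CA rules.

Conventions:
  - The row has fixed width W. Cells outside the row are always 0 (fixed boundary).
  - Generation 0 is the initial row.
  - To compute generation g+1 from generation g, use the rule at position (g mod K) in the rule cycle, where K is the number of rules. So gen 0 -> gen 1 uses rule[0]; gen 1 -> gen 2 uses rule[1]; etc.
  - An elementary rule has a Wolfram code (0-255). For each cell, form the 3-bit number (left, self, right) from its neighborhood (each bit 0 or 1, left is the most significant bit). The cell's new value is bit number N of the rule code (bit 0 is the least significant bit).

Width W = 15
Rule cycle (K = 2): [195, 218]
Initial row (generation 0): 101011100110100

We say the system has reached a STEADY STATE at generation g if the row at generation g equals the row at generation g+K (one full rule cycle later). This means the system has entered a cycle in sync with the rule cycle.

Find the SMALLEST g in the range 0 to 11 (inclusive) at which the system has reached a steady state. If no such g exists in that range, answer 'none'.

Answer: 10

Derivation:
Gen 0: 101011100110100
Gen 1 (rule 195): 000001101010001
Gen 2 (rule 218): 000011100001010
Gen 3 (rule 195): 111101101110000
Gen 4 (rule 218): 111101101111000
Gen 5 (rule 195): 011100100111011
Gen 6 (rule 218): 111111011111011
Gen 7 (rule 195): 011111001111001
Gen 8 (rule 218): 111111111111110
Gen 9 (rule 195): 011111111111110
Gen 10 (rule 218): 111111111111111
Gen 11 (rule 195): 011111111111111
Gen 12 (rule 218): 111111111111111
Gen 13 (rule 195): 011111111111111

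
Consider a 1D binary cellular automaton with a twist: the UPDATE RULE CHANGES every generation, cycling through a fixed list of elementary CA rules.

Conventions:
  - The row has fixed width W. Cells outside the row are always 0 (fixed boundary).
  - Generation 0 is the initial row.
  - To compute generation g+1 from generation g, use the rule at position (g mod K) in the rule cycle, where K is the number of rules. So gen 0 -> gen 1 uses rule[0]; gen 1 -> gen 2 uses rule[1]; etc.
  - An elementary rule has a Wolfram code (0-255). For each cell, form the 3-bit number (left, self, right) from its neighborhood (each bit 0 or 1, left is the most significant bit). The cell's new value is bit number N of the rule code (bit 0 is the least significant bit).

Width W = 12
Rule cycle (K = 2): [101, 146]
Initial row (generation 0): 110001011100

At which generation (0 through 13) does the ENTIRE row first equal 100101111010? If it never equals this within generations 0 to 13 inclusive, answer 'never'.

Gen 0: 110001011100
Gen 1 (rule 101): 010101100101
Gen 2 (rule 146): 100000011000
Gen 3 (rule 101): 101111001011
Gen 4 (rule 146): 000110110000
Gen 5 (rule 101): 110011010111
Gen 6 (rule 146): 001100000010
Gen 7 (rule 101): 100101111010
Gen 8 (rule 146): 011000110001
Gen 9 (rule 101): 001010010101
Gen 10 (rule 146): 010001100000
Gen 11 (rule 101): 010100101111
Gen 12 (rule 146): 100011000110
Gen 13 (rule 101): 101001010010

Answer: 7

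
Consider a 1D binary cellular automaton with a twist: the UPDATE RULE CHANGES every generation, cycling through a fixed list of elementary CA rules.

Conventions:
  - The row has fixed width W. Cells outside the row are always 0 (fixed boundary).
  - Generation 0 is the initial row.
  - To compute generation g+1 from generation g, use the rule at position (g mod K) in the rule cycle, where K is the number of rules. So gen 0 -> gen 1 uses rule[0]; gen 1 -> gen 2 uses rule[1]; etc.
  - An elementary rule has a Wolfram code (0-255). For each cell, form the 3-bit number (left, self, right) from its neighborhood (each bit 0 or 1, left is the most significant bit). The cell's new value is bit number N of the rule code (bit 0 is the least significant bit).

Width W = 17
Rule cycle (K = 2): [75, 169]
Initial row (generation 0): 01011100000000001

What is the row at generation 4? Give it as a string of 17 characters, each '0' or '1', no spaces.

Answer: 11100000111110010

Derivation:
Gen 0: 01011100000000001
Gen 1 (rule 75): 10010101111111110
Gen 2 (rule 169): 00001011111111100
Gen 3 (rule 75): 11110010000000101
Gen 4 (rule 169): 11100000111110010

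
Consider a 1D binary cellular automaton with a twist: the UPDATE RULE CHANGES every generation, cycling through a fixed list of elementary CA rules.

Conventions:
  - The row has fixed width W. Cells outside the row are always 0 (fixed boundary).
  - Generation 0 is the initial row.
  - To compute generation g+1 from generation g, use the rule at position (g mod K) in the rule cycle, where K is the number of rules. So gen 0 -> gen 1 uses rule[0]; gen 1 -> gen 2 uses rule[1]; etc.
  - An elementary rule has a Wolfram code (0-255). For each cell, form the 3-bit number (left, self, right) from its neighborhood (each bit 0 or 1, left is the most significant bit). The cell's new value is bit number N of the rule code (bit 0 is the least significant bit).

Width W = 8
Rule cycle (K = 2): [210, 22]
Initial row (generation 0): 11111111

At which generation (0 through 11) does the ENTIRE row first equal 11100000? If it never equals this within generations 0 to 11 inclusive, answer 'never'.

Gen 0: 11111111
Gen 1 (rule 210): 01111111
Gen 2 (rule 22): 10000000
Gen 3 (rule 210): 01000000
Gen 4 (rule 22): 11100000
Gen 5 (rule 210): 01110000
Gen 6 (rule 22): 10001000
Gen 7 (rule 210): 01010100
Gen 8 (rule 22): 11010110
Gen 9 (rule 210): 01000011
Gen 10 (rule 22): 11100100
Gen 11 (rule 210): 01111010

Answer: 4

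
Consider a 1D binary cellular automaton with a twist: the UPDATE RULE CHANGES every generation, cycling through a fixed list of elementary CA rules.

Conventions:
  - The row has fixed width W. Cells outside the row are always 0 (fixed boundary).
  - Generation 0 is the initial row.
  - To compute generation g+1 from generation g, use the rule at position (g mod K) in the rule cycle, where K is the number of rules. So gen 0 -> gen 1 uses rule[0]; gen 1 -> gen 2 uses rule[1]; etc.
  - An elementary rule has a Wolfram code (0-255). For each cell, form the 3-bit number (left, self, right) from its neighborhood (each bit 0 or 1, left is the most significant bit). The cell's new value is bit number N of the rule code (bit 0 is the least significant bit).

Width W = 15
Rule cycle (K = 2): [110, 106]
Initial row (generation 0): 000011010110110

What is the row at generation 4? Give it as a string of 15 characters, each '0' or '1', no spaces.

Answer: 110100000001110

Derivation:
Gen 0: 000011010110110
Gen 1 (rule 110): 000111111111110
Gen 2 (rule 106): 001100000000010
Gen 3 (rule 110): 011100000000110
Gen 4 (rule 106): 110100000001110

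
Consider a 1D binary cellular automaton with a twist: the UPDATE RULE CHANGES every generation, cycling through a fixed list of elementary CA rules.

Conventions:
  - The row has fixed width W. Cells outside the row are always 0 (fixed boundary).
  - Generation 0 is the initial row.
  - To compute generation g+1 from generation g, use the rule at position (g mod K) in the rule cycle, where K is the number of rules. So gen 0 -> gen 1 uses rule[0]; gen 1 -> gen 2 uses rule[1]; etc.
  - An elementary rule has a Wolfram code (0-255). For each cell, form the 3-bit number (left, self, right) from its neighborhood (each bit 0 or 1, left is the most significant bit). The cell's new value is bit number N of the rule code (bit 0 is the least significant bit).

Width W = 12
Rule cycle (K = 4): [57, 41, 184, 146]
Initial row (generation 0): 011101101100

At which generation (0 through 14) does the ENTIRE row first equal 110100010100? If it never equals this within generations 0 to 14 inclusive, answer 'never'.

Gen 0: 011101101100
Gen 1 (rule 57): 010011011011
Gen 2 (rule 41): 000010110110
Gen 3 (rule 184): 000001101101
Gen 4 (rule 146): 000010000000
Gen 5 (rule 57): 111001111111
Gen 6 (rule 41): 100001000000
Gen 7 (rule 184): 010000100000
Gen 8 (rule 146): 101001010000
Gen 9 (rule 57): 010100101111
Gen 10 (rule 41): 001000011000
Gen 11 (rule 184): 000100010100
Gen 12 (rule 146): 001010100010
Gen 13 (rule 57): 100101011001
Gen 14 (rule 41): 000010110000

Answer: never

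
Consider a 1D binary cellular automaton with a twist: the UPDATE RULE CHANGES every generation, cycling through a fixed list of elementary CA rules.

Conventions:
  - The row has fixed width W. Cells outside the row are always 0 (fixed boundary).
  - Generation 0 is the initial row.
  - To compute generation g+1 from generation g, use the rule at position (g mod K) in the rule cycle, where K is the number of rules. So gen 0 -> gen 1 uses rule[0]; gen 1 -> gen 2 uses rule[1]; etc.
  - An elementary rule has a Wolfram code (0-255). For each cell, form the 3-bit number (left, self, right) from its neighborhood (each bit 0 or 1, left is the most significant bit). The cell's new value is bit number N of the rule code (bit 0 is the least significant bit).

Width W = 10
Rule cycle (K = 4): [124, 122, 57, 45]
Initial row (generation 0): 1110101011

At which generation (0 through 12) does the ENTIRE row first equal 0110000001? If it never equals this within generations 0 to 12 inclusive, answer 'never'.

Gen 0: 1110101011
Gen 1 (rule 124): 1011111111
Gen 2 (rule 122): 0110000001
Gen 3 (rule 57): 0101111100
Gen 4 (rule 45): 0111000001
Gen 5 (rule 124): 0101100001
Gen 6 (rule 122): 1011110010
Gen 7 (rule 57): 0110001001
Gen 8 (rule 45): 0100101001
Gen 9 (rule 124): 0110111101
Gen 10 (rule 122): 1111100110
Gen 11 (rule 57): 1000010101
Gen 12 (rule 45): 1011011111

Answer: 2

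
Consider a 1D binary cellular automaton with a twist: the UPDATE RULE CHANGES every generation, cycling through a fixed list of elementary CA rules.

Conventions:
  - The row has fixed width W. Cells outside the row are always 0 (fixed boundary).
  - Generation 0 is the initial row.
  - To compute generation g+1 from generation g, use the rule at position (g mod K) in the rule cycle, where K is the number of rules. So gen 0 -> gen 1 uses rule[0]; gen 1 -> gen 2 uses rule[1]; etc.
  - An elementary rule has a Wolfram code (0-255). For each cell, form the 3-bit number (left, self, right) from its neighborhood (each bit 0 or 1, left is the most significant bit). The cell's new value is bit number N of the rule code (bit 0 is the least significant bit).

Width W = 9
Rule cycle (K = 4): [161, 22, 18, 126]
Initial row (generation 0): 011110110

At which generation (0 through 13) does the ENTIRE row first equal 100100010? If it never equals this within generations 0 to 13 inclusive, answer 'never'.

Answer: never

Derivation:
Gen 0: 011110110
Gen 1 (rule 161): 001101000
Gen 2 (rule 22): 010001100
Gen 3 (rule 18): 101010010
Gen 4 (rule 126): 111111111
Gen 5 (rule 161): 011111110
Gen 6 (rule 22): 100000001
Gen 7 (rule 18): 010000010
Gen 8 (rule 126): 111000111
Gen 9 (rule 161): 010010010
Gen 10 (rule 22): 111111111
Gen 11 (rule 18): 000000000
Gen 12 (rule 126): 000000000
Gen 13 (rule 161): 111111111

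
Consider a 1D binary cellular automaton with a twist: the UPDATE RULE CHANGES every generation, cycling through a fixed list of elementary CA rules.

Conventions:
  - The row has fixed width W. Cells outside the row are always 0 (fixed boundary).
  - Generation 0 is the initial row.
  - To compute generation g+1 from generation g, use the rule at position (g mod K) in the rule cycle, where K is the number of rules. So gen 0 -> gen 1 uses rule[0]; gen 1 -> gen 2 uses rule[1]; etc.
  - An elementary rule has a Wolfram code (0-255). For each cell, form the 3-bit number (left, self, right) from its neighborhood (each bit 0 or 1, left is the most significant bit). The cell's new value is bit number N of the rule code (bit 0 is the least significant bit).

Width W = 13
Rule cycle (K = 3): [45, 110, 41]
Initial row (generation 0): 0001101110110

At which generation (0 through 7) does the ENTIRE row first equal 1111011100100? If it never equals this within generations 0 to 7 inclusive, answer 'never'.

Answer: never

Derivation:
Gen 0: 0001101110110
Gen 1 (rule 45): 1101011001100
Gen 2 (rule 110): 1111111011100
Gen 3 (rule 41): 1000000110001
Gen 4 (rule 45): 1011110100101
Gen 5 (rule 110): 1110011101111
Gen 6 (rule 41): 1000010011000
Gen 7 (rule 45): 1011010010011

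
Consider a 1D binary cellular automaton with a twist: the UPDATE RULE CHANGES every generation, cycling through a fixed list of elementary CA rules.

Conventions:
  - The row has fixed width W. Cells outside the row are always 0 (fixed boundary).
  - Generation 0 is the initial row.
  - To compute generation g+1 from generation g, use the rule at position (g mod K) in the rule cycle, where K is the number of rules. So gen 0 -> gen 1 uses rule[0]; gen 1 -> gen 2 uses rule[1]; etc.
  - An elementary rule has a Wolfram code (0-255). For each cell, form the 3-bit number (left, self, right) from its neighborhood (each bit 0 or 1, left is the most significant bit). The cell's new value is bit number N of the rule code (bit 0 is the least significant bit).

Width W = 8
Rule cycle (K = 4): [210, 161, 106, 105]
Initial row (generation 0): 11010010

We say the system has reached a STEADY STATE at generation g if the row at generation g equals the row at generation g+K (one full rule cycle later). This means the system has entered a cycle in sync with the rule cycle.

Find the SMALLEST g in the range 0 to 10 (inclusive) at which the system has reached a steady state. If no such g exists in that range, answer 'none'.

Gen 0: 11010010
Gen 1 (rule 210): 01001101
Gen 2 (rule 161): 00000010
Gen 3 (rule 106): 00000100
Gen 4 (rule 105): 11110001
Gen 5 (rule 210): 01111010
Gen 6 (rule 161): 00110100
Gen 7 (rule 106): 01111000
Gen 8 (rule 105): 01001011
Gen 9 (rule 210): 10110001
Gen 10 (rule 161): 01000100
Gen 11 (rule 106): 10001000
Gen 12 (rule 105): 00100011
Gen 13 (rule 210): 01010101
Gen 14 (rule 161): 00101010

Answer: none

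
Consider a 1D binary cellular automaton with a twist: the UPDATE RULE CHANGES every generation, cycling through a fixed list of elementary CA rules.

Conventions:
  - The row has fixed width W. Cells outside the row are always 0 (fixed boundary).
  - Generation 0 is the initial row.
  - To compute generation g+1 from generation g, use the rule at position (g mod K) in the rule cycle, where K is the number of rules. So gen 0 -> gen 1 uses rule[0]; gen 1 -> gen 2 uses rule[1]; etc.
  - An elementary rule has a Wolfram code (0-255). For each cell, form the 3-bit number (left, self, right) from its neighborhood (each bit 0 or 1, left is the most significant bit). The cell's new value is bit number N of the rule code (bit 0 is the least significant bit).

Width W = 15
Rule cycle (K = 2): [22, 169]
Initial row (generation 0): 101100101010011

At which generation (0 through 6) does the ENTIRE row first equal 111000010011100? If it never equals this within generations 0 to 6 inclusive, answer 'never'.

Gen 0: 101100101010011
Gen 1 (rule 22): 100011101011100
Gen 2 (rule 169): 001011010111001
Gen 3 (rule 22): 011000010000111
Gen 4 (rule 169): 010011000110110
Gen 5 (rule 22): 111100101000001
Gen 6 (rule 169): 111000010011100

Answer: 6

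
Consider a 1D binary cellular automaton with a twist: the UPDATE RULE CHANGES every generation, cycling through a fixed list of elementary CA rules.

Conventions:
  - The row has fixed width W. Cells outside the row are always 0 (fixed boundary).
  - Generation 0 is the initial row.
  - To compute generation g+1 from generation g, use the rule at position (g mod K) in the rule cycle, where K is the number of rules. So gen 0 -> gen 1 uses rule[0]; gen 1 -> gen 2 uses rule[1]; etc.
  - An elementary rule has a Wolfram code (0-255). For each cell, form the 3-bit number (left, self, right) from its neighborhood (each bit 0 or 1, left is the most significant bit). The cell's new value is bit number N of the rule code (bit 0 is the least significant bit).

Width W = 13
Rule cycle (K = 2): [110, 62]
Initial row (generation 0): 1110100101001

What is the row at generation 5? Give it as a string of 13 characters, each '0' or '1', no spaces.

Gen 0: 1110100101001
Gen 1 (rule 110): 1011101111011
Gen 2 (rule 62): 1110011000110
Gen 3 (rule 110): 1010111001110
Gen 4 (rule 62): 1111100111001
Gen 5 (rule 110): 1000101101011

Answer: 1000101101011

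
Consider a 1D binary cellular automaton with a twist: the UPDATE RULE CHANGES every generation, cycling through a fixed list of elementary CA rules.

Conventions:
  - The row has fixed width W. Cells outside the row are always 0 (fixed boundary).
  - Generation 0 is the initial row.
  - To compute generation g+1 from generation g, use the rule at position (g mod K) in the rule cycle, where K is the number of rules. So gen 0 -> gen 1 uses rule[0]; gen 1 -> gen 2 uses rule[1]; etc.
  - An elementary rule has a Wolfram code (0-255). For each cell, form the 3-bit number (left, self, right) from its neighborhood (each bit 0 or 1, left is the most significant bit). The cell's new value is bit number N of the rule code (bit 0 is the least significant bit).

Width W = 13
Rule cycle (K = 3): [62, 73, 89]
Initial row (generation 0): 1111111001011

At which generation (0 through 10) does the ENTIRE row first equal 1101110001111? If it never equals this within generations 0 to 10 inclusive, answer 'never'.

Gen 0: 1111111001011
Gen 1 (rule 62): 1000000111110
Gen 2 (rule 73): 0011110100010
Gen 3 (rule 89): 1010010011001
Gen 4 (rule 62): 1111111110111
Gen 5 (rule 73): 1000000010101
Gen 6 (rule 89): 0111111000000
Gen 7 (rule 62): 1100000100000
Gen 8 (rule 73): 1101110001111
Gen 9 (rule 89): 1101011101001
Gen 10 (rule 62): 1011110011111

Answer: 8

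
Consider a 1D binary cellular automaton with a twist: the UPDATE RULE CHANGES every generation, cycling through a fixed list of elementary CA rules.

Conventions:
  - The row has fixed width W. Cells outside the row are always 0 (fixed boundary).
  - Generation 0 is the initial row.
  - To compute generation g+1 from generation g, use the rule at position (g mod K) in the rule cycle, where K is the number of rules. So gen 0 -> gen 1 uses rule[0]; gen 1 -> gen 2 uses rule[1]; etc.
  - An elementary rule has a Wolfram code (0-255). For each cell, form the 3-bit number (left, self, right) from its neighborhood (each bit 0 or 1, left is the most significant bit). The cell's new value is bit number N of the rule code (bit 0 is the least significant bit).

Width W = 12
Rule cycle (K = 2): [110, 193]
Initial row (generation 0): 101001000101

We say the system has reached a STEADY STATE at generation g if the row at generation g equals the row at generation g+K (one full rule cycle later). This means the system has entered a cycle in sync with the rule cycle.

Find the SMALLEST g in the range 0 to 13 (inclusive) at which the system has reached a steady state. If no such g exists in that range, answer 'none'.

Answer: none

Derivation:
Gen 0: 101001000101
Gen 1 (rule 110): 111011001111
Gen 2 (rule 193): 011001000111
Gen 3 (rule 110): 111011001101
Gen 4 (rule 193): 011001000100
Gen 5 (rule 110): 111011001100
Gen 6 (rule 193): 011001000101
Gen 7 (rule 110): 111011001111
Gen 8 (rule 193): 011001000111
Gen 9 (rule 110): 111011001101
Gen 10 (rule 193): 011001000100
Gen 11 (rule 110): 111011001100
Gen 12 (rule 193): 011001000101
Gen 13 (rule 110): 111011001111
Gen 14 (rule 193): 011001000111
Gen 15 (rule 110): 111011001101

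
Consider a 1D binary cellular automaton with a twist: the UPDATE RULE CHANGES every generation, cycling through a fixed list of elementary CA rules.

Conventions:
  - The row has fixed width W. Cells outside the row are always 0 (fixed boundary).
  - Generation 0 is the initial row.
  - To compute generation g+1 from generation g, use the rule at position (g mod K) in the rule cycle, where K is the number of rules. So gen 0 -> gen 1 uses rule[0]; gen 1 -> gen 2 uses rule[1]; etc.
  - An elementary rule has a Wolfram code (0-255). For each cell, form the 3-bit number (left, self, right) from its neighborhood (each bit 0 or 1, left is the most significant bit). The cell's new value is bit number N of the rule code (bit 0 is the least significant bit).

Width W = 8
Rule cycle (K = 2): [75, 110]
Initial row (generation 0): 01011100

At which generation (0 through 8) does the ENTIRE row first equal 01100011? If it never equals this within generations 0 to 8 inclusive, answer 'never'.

Answer: 4

Derivation:
Gen 0: 01011100
Gen 1 (rule 75): 10010101
Gen 2 (rule 110): 10111111
Gen 3 (rule 75): 00100001
Gen 4 (rule 110): 01100011
Gen 5 (rule 75): 11101111
Gen 6 (rule 110): 10111001
Gen 7 (rule 75): 00101010
Gen 8 (rule 110): 01111110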